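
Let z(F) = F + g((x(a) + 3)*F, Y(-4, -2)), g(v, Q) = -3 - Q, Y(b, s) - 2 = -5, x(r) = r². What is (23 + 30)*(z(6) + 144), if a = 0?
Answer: 7950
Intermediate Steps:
Y(b, s) = -3 (Y(b, s) = 2 - 5 = -3)
z(F) = F (z(F) = F + (-3 - 1*(-3)) = F + (-3 + 3) = F + 0 = F)
(23 + 30)*(z(6) + 144) = (23 + 30)*(6 + 144) = 53*150 = 7950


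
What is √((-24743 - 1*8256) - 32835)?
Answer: I*√65834 ≈ 256.58*I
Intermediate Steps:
√((-24743 - 1*8256) - 32835) = √((-24743 - 8256) - 32835) = √(-32999 - 32835) = √(-65834) = I*√65834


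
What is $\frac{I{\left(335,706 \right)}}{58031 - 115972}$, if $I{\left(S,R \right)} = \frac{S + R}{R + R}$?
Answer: $- \frac{1041}{81812692} \approx -1.2724 \cdot 10^{-5}$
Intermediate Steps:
$I{\left(S,R \right)} = \frac{R + S}{2 R}$
$\frac{I{\left(335,706 \right)}}{58031 - 115972} = \frac{\frac{1}{2} \cdot \frac{1}{706} \left(706 + 335\right)}{58031 - 115972} = \frac{\frac{1}{2} \cdot \frac{1}{706} \cdot 1041}{-57941} = \frac{1041}{1412} \left(- \frac{1}{57941}\right) = - \frac{1041}{81812692}$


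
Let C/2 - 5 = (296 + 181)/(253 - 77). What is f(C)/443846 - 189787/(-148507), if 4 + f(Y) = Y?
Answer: 7412934920111/5800452937136 ≈ 1.2780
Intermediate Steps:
C = 1357/88 (C = 10 + 2*((296 + 181)/(253 - 77)) = 10 + 2*(477/176) = 10 + 477/88 = 1357/88 ≈ 15.420)
f(Y) = -4 + Y
f(C)/443846 - 189787/(-148507) = (-4 + 1357/88)/443846 - 189787/(-148507) = (1005/88)*(1/443846) - 189787*(-1/148507) = 1005/39058448 + 189787/148507 = 7412934920111/5800452937136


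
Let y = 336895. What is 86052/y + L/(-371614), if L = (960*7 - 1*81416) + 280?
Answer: 401750044/881654215 ≈ 0.45568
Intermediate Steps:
L = -74416 (L = (6720 - 81416) + 280 = -74696 + 280 = -74416)
86052/y + L/(-371614) = 86052/336895 - 74416/(-371614) = 86052*(1/336895) - 74416*(-1/371614) = 1212/4745 + 37208/185807 = 401750044/881654215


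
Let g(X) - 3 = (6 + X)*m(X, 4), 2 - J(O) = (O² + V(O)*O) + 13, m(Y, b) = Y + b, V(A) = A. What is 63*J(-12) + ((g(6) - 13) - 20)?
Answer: -18747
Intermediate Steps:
J(O) = -11 - 2*O² (J(O) = 2 - ((O² + O*O) + 13) = 2 - ((O² + O²) + 13) = 2 - (2*O² + 13) = 2 - (13 + 2*O²) = 2 + (-13 - 2*O²) = -11 - 2*O²)
g(X) = 3 + (4 + X)*(6 + X) (g(X) = 3 + (6 + X)*(X + 4) = 3 + (6 + X)*(4 + X) = 3 + (4 + X)*(6 + X))
63*J(-12) + ((g(6) - 13) - 20) = 63*(-11 - 2*(-12)²) + (((27 + 6² + 10*6) - 13) - 20) = 63*(-11 - 2*144) + (((27 + 36 + 60) - 13) - 20) = 63*(-11 - 288) + ((123 - 13) - 20) = 63*(-299) + (110 - 20) = -18837 + 90 = -18747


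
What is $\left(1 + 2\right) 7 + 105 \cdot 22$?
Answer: $2331$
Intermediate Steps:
$\left(1 + 2\right) 7 + 105 \cdot 22 = 3 \cdot 7 + 2310 = 21 + 2310 = 2331$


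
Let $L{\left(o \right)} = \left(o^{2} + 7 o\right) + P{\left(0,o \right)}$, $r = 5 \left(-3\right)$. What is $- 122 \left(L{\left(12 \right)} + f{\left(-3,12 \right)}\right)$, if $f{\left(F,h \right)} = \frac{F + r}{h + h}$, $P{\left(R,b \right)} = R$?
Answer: $- \frac{55449}{2} \approx -27725.0$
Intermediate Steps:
$r = -15$
$f{\left(F,h \right)} = \frac{-15 + F}{2 h}$ ($f{\left(F,h \right)} = \frac{F - 15}{h + h} = \frac{-15 + F}{2 h}$)
$L{\left(o \right)} = o^{2} + 7 o$ ($L{\left(o \right)} = \left(o^{2} + 7 o\right) + 0 = o^{2} + 7 o$)
$- 122 \left(L{\left(12 \right)} + f{\left(-3,12 \right)}\right) = - 122 \left(12 \left(7 + 12\right) + \frac{-15 - 3}{2 \cdot 12}\right) = - 122 \left(12 \cdot 19 + \frac{1}{2} \cdot \frac{1}{12} \left(-18\right)\right) = - 122 \left(228 - \frac{3}{4}\right) = \left(-122\right) \frac{909}{4} = - \frac{55449}{2}$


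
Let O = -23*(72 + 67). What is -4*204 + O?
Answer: -4013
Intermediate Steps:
O = -3197 (O = -23*139 = -3197)
-4*204 + O = -4*204 - 3197 = -816 - 3197 = -4013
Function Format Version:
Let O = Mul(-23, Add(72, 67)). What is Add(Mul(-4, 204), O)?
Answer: -4013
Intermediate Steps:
O = -3197 (O = Mul(-23, 139) = -3197)
Add(Mul(-4, 204), O) = Add(Mul(-4, 204), -3197) = Add(-816, -3197) = -4013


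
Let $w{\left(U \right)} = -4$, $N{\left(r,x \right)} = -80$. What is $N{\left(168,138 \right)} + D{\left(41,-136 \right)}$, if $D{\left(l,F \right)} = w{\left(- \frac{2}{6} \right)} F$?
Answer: $464$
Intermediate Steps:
$D{\left(l,F \right)} = - 4 F$
$N{\left(168,138 \right)} + D{\left(41,-136 \right)} = -80 - -544 = -80 + 544 = 464$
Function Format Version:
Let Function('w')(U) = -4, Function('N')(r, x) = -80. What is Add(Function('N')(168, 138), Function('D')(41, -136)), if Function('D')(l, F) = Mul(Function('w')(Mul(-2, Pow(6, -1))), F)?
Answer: 464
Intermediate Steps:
Function('D')(l, F) = Mul(-4, F)
Add(Function('N')(168, 138), Function('D')(41, -136)) = Add(-80, Mul(-4, -136)) = Add(-80, 544) = 464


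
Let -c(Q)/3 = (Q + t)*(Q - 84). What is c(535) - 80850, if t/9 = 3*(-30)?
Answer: 291225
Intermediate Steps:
t = -810 (t = 9*(3*(-30)) = 9*(-90) = -810)
c(Q) = -3*(-810 + Q)*(-84 + Q) (c(Q) = -3*(Q - 810)*(Q - 84) = -3*(-810 + Q)*(-84 + Q))
c(535) - 80850 = (-204120 - 3*535² + 2682*535) - 80850 = (-204120 - 3*286225 + 1434870) - 80850 = (-204120 - 858675 + 1434870) - 80850 = 372075 - 80850 = 291225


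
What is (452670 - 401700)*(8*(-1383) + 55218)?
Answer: 2250529380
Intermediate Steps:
(452670 - 401700)*(8*(-1383) + 55218) = 50970*(-11064 + 55218) = 50970*44154 = 2250529380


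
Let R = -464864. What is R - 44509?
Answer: -509373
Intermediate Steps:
R - 44509 = -464864 - 44509 = -509373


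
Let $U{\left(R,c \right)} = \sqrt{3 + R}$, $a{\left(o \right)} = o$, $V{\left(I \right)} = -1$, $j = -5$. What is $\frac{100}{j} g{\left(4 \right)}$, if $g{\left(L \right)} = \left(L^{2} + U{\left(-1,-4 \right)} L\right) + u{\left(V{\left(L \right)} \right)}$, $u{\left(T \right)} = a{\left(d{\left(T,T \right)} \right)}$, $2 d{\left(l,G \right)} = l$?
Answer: $-310 - 80 \sqrt{2} \approx -423.14$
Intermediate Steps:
$d{\left(l,G \right)} = \frac{l}{2}$
$u{\left(T \right)} = \frac{T}{2}$
$g{\left(L \right)} = - \frac{1}{2} + L^{2} + L \sqrt{2}$ ($g{\left(L \right)} = \left(L^{2} + \sqrt{3 - 1} L\right) + \frac{1}{2} \left(-1\right) = \left(L^{2} + \sqrt{2} L\right) - \frac{1}{2} = \left(L^{2} + L \sqrt{2}\right) - \frac{1}{2} = - \frac{1}{2} + L^{2} + L \sqrt{2}$)
$\frac{100}{j} g{\left(4 \right)} = \frac{100}{-5} \left(- \frac{1}{2} + 4^{2} + 4 \sqrt{2}\right) = 100 \left(- \frac{1}{5}\right) \left(- \frac{1}{2} + 16 + 4 \sqrt{2}\right) = - 20 \left(\frac{31}{2} + 4 \sqrt{2}\right) = -310 - 80 \sqrt{2}$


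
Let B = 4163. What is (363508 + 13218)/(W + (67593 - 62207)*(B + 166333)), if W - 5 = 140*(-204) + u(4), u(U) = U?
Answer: 53818/131180415 ≈ 0.00041026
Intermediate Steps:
W = -28551 (W = 5 + (140*(-204) + 4) = 5 + (-28560 + 4) = 5 - 28556 = -28551)
(363508 + 13218)/(W + (67593 - 62207)*(B + 166333)) = (363508 + 13218)/(-28551 + (67593 - 62207)*(4163 + 166333)) = 376726/(-28551 + 5386*170496) = 376726/(-28551 + 918291456) = 376726/918262905 = 376726*(1/918262905) = 53818/131180415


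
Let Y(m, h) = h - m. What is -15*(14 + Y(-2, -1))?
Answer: -225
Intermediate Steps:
-15*(14 + Y(-2, -1)) = -15*(14 + (-1 - 1*(-2))) = -15*(14 + (-1 + 2)) = -15*(14 + 1) = -15*15 = -225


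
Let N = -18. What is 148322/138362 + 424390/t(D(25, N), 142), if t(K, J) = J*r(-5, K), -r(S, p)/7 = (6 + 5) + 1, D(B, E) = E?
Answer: -2033938013/58942212 ≈ -34.507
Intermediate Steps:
r(S, p) = -84 (r(S, p) = -7*((6 + 5) + 1) = -7*(11 + 1) = -7*12 = -84)
t(K, J) = -84*J (t(K, J) = J*(-84) = -84*J)
148322/138362 + 424390/t(D(25, N), 142) = 148322/138362 + 424390/((-84*142)) = 148322*(1/138362) + 424390/(-11928) = 74161/69181 + 424390*(-1/11928) = 74161/69181 - 212195/5964 = -2033938013/58942212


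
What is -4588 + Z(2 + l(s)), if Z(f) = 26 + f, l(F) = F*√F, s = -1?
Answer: -4560 - I ≈ -4560.0 - 1.0*I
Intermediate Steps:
l(F) = F^(3/2)
-4588 + Z(2 + l(s)) = -4588 + (26 + (2 + (-1)^(3/2))) = -4588 + (26 + (2 - I)) = -4588 + (28 - I) = -4560 - I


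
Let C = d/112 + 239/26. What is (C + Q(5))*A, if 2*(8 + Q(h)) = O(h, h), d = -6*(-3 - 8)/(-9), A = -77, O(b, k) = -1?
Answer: -15059/312 ≈ -48.266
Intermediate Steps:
d = -22/3 (d = -(-66)*(-1)/9 = -6*11/9 = -22/3 ≈ -7.3333)
Q(h) = -17/2 (Q(h) = -8 + (½)*(-1) = -8 - ½ = -17/2)
C = 19933/2184 (C = -22/3/112 + 239/26 = -22/3*1/112 + 239*(1/26) = -11/168 + 239/26 = 19933/2184 ≈ 9.1268)
(C + Q(5))*A = (19933/2184 - 17/2)*(-77) = (1369/2184)*(-77) = -15059/312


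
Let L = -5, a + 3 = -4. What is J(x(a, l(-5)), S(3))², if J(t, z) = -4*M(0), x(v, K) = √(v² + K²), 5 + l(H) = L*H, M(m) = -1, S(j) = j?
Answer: 16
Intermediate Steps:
a = -7 (a = -3 - 4 = -7)
l(H) = -5 - 5*H
x(v, K) = √(K² + v²)
J(t, z) = 4 (J(t, z) = -4*(-1) = 4)
J(x(a, l(-5)), S(3))² = 4² = 16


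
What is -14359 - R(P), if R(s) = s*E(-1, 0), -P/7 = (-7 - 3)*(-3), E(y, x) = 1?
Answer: -14149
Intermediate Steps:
P = -210 (P = -7*(-7 - 3)*(-3) = -(-70)*(-3) = -7*30 = -210)
R(s) = s (R(s) = s*1 = s)
-14359 - R(P) = -14359 - 1*(-210) = -14359 + 210 = -14149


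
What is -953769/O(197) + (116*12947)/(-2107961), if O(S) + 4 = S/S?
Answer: 670167783151/2107961 ≈ 3.1792e+5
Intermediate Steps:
O(S) = -3 (O(S) = -4 + S/S = -4 + 1 = -3)
-953769/O(197) + (116*12947)/(-2107961) = -953769/(-3) + (116*12947)/(-2107961) = -953769*(-⅓) + 1501852*(-1/2107961) = 317923 - 1501852/2107961 = 670167783151/2107961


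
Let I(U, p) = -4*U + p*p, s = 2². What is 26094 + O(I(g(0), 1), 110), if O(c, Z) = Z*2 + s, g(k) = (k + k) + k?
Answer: 26318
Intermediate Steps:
s = 4
g(k) = 3*k (g(k) = 2*k + k = 3*k)
I(U, p) = p² - 4*U (I(U, p) = -4*U + p² = p² - 4*U)
O(c, Z) = 4 + 2*Z (O(c, Z) = Z*2 + 4 = 2*Z + 4 = 4 + 2*Z)
26094 + O(I(g(0), 1), 110) = 26094 + (4 + 2*110) = 26094 + (4 + 220) = 26094 + 224 = 26318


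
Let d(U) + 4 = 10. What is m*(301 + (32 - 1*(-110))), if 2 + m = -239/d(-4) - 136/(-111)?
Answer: -1331215/74 ≈ -17989.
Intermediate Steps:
d(U) = 6 (d(U) = -4 + 10 = 6)
m = -3005/74 (m = -2 + (-239/6 - 136/(-111)) = -2 + (-239*1/6 - 136*(-1/111)) = -2 + (-239/6 + 136/111) = -2 - 2857/74 = -3005/74 ≈ -40.608)
m*(301 + (32 - 1*(-110))) = -3005*(301 + (32 - 1*(-110)))/74 = -3005*(301 + (32 + 110))/74 = -3005*(301 + 142)/74 = -3005/74*443 = -1331215/74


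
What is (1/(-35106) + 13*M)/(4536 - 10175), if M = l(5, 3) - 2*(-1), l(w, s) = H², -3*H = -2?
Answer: -3346769/593888202 ≈ -0.0056354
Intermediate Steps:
H = ⅔ (H = -⅓*(-2) = ⅔ ≈ 0.66667)
l(w, s) = 4/9 (l(w, s) = (⅔)² = 4/9)
M = 22/9 (M = 4/9 - 2*(-1) = 4/9 + 2 = 22/9 ≈ 2.4444)
(1/(-35106) + 13*M)/(4536 - 10175) = (1/(-35106) + 13*(22/9))/(4536 - 10175) = (-1/35106 + 286/9)/(-5639) = (3346769/105318)*(-1/5639) = -3346769/593888202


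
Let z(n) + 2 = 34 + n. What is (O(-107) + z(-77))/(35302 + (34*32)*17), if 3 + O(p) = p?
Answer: -155/53798 ≈ -0.0028811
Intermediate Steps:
O(p) = -3 + p
z(n) = 32 + n (z(n) = -2 + (34 + n) = 32 + n)
(O(-107) + z(-77))/(35302 + (34*32)*17) = ((-3 - 107) + (32 - 77))/(35302 + (34*32)*17) = (-110 - 45)/(35302 + 1088*17) = -155/(35302 + 18496) = -155/53798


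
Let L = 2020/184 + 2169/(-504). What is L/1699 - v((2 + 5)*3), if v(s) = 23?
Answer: -50322579/2188312 ≈ -22.996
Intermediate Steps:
L = 8597/1288 (L = 2020*(1/184) + 2169*(-1/504) = 505/46 - 241/56 = 8597/1288 ≈ 6.6747)
L/1699 - v((2 + 5)*3) = (8597/1288)/1699 - 1*23 = (8597/1288)*(1/1699) - 23 = 8597/2188312 - 23 = -50322579/2188312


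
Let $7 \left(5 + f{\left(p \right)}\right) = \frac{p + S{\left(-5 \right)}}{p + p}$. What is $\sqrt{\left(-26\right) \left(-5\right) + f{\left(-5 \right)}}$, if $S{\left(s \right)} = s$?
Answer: $\frac{2 \sqrt{1533}}{7} \approx 11.187$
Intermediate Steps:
$f{\left(p \right)} = -5 + \frac{-5 + p}{14 p}$ ($f{\left(p \right)} = -5 + \frac{\left(p - 5\right) \frac{1}{p + p}}{7} = -5 + \frac{\left(-5 + p\right) \frac{1}{2 p}}{7} = -5 + \frac{\frac{1}{2} \frac{1}{p} \left(-5 + p\right)}{7} = -5 + \frac{-5 + p}{14 p}$)
$\sqrt{\left(-26\right) \left(-5\right) + f{\left(-5 \right)}} = \sqrt{\left(-26\right) \left(-5\right) + \frac{-5 - -345}{14 \left(-5\right)}} = \sqrt{130 + \frac{1}{14} \left(- \frac{1}{5}\right) \left(-5 + 345\right)} = \sqrt{130 + \frac{1}{14} \left(- \frac{1}{5}\right) 340} = \sqrt{130 - \frac{34}{7}} = \sqrt{\frac{876}{7}} = \frac{2 \sqrt{1533}}{7}$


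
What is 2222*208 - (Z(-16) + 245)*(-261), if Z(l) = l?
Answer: 521945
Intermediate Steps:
2222*208 - (Z(-16) + 245)*(-261) = 2222*208 - (-16 + 245)*(-261) = 462176 - 229*(-261) = 462176 - 1*(-59769) = 462176 + 59769 = 521945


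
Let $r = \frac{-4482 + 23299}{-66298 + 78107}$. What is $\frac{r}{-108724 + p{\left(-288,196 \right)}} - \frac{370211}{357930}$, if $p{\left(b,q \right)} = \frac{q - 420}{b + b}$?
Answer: $- \frac{1711177118704811}{1654388841794850} \approx -1.0343$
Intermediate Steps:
$p{\left(b,q \right)} = \frac{-420 + q}{2 b}$
$r = \frac{18817}{11809} \approx 1.5934$
$\frac{r}{-108724 + p{\left(-288,196 \right)}} - \frac{370211}{357930} = \frac{18817}{11809 \left(-108724 + \frac{-420 + 196}{2 \left(-288\right)}\right)} - \frac{370211}{357930} = \frac{18817}{11809 \left(-108724 + \frac{1}{2} \left(- \frac{1}{288}\right) \left(-224\right)\right)} - \frac{370211}{357930} = \frac{18817}{11809 \left(-108724 + \frac{7}{18}\right)} - \frac{370211}{357930} = \frac{18817}{11809 \left(- \frac{1957025}{18}\right)} - \frac{370211}{357930} = \frac{18817}{11809} \left(- \frac{18}{1957025}\right) - \frac{370211}{357930} = - \frac{338706}{23110508225} - \frac{370211}{357930} = - \frac{1711177118704811}{1654388841794850}$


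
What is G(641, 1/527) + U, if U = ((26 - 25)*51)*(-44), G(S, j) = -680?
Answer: -2924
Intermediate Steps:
U = -2244 (U = (1*51)*(-44) = 51*(-44) = -2244)
G(641, 1/527) + U = -680 - 2244 = -2924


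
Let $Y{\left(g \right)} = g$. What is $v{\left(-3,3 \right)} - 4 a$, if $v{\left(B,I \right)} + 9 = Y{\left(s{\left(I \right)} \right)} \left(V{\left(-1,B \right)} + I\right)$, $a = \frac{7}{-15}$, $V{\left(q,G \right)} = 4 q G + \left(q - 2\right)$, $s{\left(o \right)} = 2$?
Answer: $\frac{253}{15} \approx 16.867$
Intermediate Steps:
$V{\left(q,G \right)} = -2 + q + 4 G q$ ($V{\left(q,G \right)} = 4 G q + \left(-2 + q\right) = -2 + q + 4 G q$)
$a = - \frac{7}{15}$ ($a = 7 \left(- \frac{1}{15}\right) = - \frac{7}{15} \approx -0.46667$)
$v{\left(B,I \right)} = -15 - 8 B + 2 I$ ($v{\left(B,I \right)} = -9 + 2 \left(\left(-2 - 1 + 4 B \left(-1\right)\right) + I\right) = -9 + 2 \left(\left(-2 - 1 - 4 B\right) + I\right) = -9 + 2 \left(\left(-3 - 4 B\right) + I\right) = -9 + 2 \left(-3 + I - 4 B\right) = -9 - \left(6 - 2 I + 8 B\right) = -15 - 8 B + 2 I$)
$v{\left(-3,3 \right)} - 4 a = \left(-15 - -24 + 2 \cdot 3\right) - - \frac{28}{15} = \left(-15 + 24 + 6\right) + \frac{28}{15} = 15 + \frac{28}{15} = \frac{253}{15}$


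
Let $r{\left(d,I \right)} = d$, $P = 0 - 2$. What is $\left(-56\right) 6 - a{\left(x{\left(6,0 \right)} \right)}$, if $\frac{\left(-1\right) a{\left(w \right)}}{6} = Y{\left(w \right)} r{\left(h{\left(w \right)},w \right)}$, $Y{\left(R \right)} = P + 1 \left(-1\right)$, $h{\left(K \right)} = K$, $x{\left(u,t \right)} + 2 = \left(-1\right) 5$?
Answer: $-210$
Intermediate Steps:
$x{\left(u,t \right)} = -7$ ($x{\left(u,t \right)} = -2 - 5 = -7$)
$P = -2$ ($P = 0 - 2 = -2$)
$Y{\left(R \right)} = -3$ ($Y{\left(R \right)} = -2 + 1 \left(-1\right) = -2 - 1 = -3$)
$a{\left(w \right)} = 18 w$ ($a{\left(w \right)} = - 6 \left(- 3 w\right) = 18 w$)
$\left(-56\right) 6 - a{\left(x{\left(6,0 \right)} \right)} = \left(-56\right) 6 - 18 \left(-7\right) = -336 - -126 = -336 + 126 = -210$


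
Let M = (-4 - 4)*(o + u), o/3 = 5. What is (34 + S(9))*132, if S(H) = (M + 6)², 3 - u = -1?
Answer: 2818200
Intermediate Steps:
o = 15 (o = 3*5 = 15)
u = 4 (u = 3 - 1*(-1) = 3 + 1 = 4)
M = -152 (M = (-4 - 4)*(15 + 4) = -8*19 = -152)
S(H) = 21316 (S(H) = (-152 + 6)² = (-146)² = 21316)
(34 + S(9))*132 = (34 + 21316)*132 = 21350*132 = 2818200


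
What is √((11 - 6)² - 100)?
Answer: 5*I*√3 ≈ 8.6602*I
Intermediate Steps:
√((11 - 6)² - 100) = √(5² - 100) = √(25 - 100) = √(-75) = 5*I*√3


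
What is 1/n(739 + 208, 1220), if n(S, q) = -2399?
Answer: -1/2399 ≈ -0.00041684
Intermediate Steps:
1/n(739 + 208, 1220) = 1/(-2399) = -1/2399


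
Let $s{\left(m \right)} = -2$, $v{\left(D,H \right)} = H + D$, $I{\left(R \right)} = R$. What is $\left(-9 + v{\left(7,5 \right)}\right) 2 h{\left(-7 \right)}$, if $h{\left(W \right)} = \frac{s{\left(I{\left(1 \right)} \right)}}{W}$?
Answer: $\frac{12}{7} \approx 1.7143$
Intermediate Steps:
$v{\left(D,H \right)} = D + H$
$h{\left(W \right)} = - \frac{2}{W}$
$\left(-9 + v{\left(7,5 \right)}\right) 2 h{\left(-7 \right)} = \left(-9 + \left(7 + 5\right)\right) 2 \left(- \frac{2}{-7}\right) = \left(-9 + 12\right) 2 \left(\left(-2\right) \left(- \frac{1}{7}\right)\right) = 3 \cdot 2 \cdot \frac{2}{7} = 6 \cdot \frac{2}{7} = \frac{12}{7}$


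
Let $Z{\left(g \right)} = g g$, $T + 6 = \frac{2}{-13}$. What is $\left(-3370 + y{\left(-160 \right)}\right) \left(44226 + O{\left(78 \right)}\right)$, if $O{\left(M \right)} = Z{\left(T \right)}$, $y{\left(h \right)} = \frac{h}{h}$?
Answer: $- \frac{25202121186}{169} \approx -1.4912 \cdot 10^{8}$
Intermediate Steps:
$T = - \frac{80}{13}$ ($T = -6 + \frac{2}{-13} = -6 + 2 \left(- \frac{1}{13}\right) = -6 - \frac{2}{13} = - \frac{80}{13} \approx -6.1538$)
$y{\left(h \right)} = 1$
$Z{\left(g \right)} = g^{2}$
$O{\left(M \right)} = \frac{6400}{169}$ ($O{\left(M \right)} = \left(- \frac{80}{13}\right)^{2} = \frac{6400}{169}$)
$\left(-3370 + y{\left(-160 \right)}\right) \left(44226 + O{\left(78 \right)}\right) = \left(-3370 + 1\right) \left(44226 + \frac{6400}{169}\right) = \left(-3369\right) \frac{7480594}{169} = - \frac{25202121186}{169}$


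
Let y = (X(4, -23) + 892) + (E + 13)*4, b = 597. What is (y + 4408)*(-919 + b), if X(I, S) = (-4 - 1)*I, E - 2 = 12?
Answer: -1734936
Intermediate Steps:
E = 14 (E = 2 + 12 = 14)
X(I, S) = -5*I
y = 980 (y = (-5*4 + 892) + (14 + 13)*4 = (-20 + 892) + 27*4 = 872 + 108 = 980)
(y + 4408)*(-919 + b) = (980 + 4408)*(-919 + 597) = 5388*(-322) = -1734936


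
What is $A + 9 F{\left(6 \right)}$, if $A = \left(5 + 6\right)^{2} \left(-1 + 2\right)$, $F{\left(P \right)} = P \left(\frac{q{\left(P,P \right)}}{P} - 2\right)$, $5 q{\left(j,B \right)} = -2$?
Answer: $\frac{47}{5} \approx 9.4$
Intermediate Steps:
$q{\left(j,B \right)} = - \frac{2}{5}$ ($q{\left(j,B \right)} = \frac{1}{5} \left(-2\right) = - \frac{2}{5}$)
$F{\left(P \right)} = P \left(-2 - \frac{2}{5 P}\right)$ ($F{\left(P \right)} = P \left(- \frac{2}{5 P} - 2\right) = P \left(-2 - \frac{2}{5 P}\right)$)
$A = 121$ ($A = 11^{2} \cdot 1 = 121 \cdot 1 = 121$)
$A + 9 F{\left(6 \right)} = 121 + 9 \left(- \frac{2}{5} - 12\right) = 121 + 9 \left(- \frac{62}{5}\right) = 121 - \frac{558}{5} = \frac{47}{5}$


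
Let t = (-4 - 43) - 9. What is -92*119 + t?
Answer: -11004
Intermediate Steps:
t = -56 (t = -47 - 9 = -56)
-92*119 + t = -92*119 - 56 = -10948 - 56 = -11004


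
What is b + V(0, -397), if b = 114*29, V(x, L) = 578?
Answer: 3884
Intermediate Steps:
b = 3306
b + V(0, -397) = 3306 + 578 = 3884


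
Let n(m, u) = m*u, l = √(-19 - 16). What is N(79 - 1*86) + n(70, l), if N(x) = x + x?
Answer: -14 + 70*I*√35 ≈ -14.0 + 414.13*I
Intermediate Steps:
N(x) = 2*x
l = I*√35 (l = √(-35) = I*√35 ≈ 5.9161*I)
N(79 - 1*86) + n(70, l) = 2*(79 - 1*86) + 70*(I*√35) = 2*(79 - 86) + 70*I*√35 = 2*(-7) + 70*I*√35 = -14 + 70*I*√35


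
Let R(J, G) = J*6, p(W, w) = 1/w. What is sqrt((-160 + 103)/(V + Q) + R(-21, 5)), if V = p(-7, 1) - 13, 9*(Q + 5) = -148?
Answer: 3*I*sqrt(1251257)/301 ≈ 11.149*I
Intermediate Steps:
Q = -193/9 (Q = -5 + (1/9)*(-148) = -5 - 148/9 = -193/9 ≈ -21.444)
R(J, G) = 6*J
V = -12 (V = 1/1 - 13 = 1 - 13 = -12)
sqrt((-160 + 103)/(V + Q) + R(-21, 5)) = sqrt((-160 + 103)/(-12 - 193/9) + 6*(-21)) = sqrt(-57/(-301/9) - 126) = sqrt(-57*(-9/301) - 126) = sqrt(513/301 - 126) = sqrt(-37413/301) = 3*I*sqrt(1251257)/301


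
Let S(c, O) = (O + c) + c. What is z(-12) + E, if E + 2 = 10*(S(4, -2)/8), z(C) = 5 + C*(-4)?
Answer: 117/2 ≈ 58.500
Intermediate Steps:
z(C) = 5 - 4*C
S(c, O) = O + 2*c
E = 11/2 (E = -2 + 10*((-2 + 2*4)/8) = -2 + 10*((-2 + 8)*(⅛)) = -2 + 10*(6*(⅛)) = -2 + 10*(¾) = -2 + 15/2 = 11/2 ≈ 5.5000)
z(-12) + E = (5 - 4*(-12)) + 11/2 = (5 + 48) + 11/2 = 53 + 11/2 = 117/2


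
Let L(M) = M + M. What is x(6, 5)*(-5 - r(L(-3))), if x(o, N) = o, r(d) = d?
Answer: 6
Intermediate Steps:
L(M) = 2*M
x(6, 5)*(-5 - r(L(-3))) = 6*(-5 - 2*(-3)) = 6*(-5 - 1*(-6)) = 6*(-5 + 6) = 6*1 = 6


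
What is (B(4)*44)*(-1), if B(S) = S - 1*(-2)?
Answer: -264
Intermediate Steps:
B(S) = 2 + S (B(S) = S + 2 = 2 + S)
(B(4)*44)*(-1) = ((2 + 4)*44)*(-1) = (6*44)*(-1) = 264*(-1) = -264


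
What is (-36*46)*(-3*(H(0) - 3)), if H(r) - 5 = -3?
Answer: -4968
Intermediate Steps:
H(r) = 2 (H(r) = 5 - 3 = 2)
(-36*46)*(-3*(H(0) - 3)) = (-36*46)*(-3*(2 - 3)) = -(-4968)*(-1) = -1656*3 = -4968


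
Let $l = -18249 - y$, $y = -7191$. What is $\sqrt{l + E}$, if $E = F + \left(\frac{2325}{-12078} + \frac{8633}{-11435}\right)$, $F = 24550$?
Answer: $\frac{\sqrt{28593394258963729470}}{46037310} \approx 116.15$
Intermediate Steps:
$E = \frac{1130172341917}{46037310}$ ($E = 24550 + \left(\frac{2325}{-12078} + \frac{8633}{-11435}\right) = 24550 + \left(2325 \left(- \frac{1}{12078}\right) + 8633 \left(- \frac{1}{11435}\right)\right) = 24550 - \frac{43618583}{46037310} = \frac{1130172341917}{46037310} \approx 24549.0$)
$l = -11058$ ($l = -18249 - -7191 = -18249 + 7191 = -11058$)
$\sqrt{l + E} = \sqrt{-11058 + \frac{1130172341917}{46037310}} = \sqrt{\frac{621091767937}{46037310}} = \frac{\sqrt{28593394258963729470}}{46037310}$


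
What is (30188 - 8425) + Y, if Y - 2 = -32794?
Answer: -11029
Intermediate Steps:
Y = -32792 (Y = 2 - 32794 = -32792)
(30188 - 8425) + Y = (30188 - 8425) - 32792 = 21763 - 32792 = -11029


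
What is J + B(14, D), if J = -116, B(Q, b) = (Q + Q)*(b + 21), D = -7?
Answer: 276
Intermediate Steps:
B(Q, b) = 2*Q*(21 + b) (B(Q, b) = (2*Q)*(21 + b) = 2*Q*(21 + b))
J + B(14, D) = -116 + 2*14*(21 - 7) = -116 + 2*14*14 = -116 + 392 = 276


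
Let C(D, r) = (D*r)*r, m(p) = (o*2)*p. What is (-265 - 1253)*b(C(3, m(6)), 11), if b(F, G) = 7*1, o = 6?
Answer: -10626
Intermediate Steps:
m(p) = 12*p (m(p) = (6*2)*p = 12*p)
C(D, r) = D*r²
b(F, G) = 7
(-265 - 1253)*b(C(3, m(6)), 11) = (-265 - 1253)*7 = -1518*7 = -10626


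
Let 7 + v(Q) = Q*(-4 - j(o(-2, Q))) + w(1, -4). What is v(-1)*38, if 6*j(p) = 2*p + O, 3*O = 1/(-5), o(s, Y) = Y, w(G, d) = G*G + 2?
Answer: -589/45 ≈ -13.089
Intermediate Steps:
w(G, d) = 2 + G² (w(G, d) = G² + 2 = 2 + G²)
O = -1/15 (O = (⅓)/(-5) = (⅓)*(-⅕) = -1/15 ≈ -0.066667)
j(p) = -1/90 + p/3 (j(p) = (2*p - 1/15)/6 = (-1/15 + 2*p)/6 = -1/90 + p/3)
v(Q) = -4 + Q*(-359/90 - Q/3) (v(Q) = -7 + (Q*(-4 - (-1/90 + Q/3)) + (2 + 1²)) = -7 + (Q*(-4 + (1/90 - Q/3)) + (2 + 1)) = -7 + (Q*(-359/90 - Q/3) + 3) = -7 + (3 + Q*(-359/90 - Q/3)) = -4 + Q*(-359/90 - Q/3))
v(-1)*38 = (-4 - 359/90*(-1) - ⅓*(-1)²)*38 = (-4 + 359/90 - ⅓*1)*38 = (-4 + 359/90 - ⅓)*38 = -31/90*38 = -589/45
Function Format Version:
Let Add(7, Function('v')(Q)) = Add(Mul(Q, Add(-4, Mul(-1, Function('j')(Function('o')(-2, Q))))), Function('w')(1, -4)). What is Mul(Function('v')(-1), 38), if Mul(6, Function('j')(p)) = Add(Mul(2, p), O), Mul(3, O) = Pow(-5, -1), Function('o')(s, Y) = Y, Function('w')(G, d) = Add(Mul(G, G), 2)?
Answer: Rational(-589, 45) ≈ -13.089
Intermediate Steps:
Function('w')(G, d) = Add(2, Pow(G, 2)) (Function('w')(G, d) = Add(Pow(G, 2), 2) = Add(2, Pow(G, 2)))
O = Rational(-1, 15) (O = Mul(Rational(1, 3), Pow(-5, -1)) = Mul(Rational(1, 3), Rational(-1, 5)) = Rational(-1, 15) ≈ -0.066667)
Function('j')(p) = Add(Rational(-1, 90), Mul(Rational(1, 3), p)) (Function('j')(p) = Mul(Rational(1, 6), Add(Mul(2, p), Rational(-1, 15))) = Mul(Rational(1, 6), Add(Rational(-1, 15), Mul(2, p))) = Add(Rational(-1, 90), Mul(Rational(1, 3), p)))
Function('v')(Q) = Add(-4, Mul(Q, Add(Rational(-359, 90), Mul(Rational(-1, 3), Q)))) (Function('v')(Q) = Add(-7, Add(Mul(Q, Add(-4, Mul(-1, Add(Rational(-1, 90), Mul(Rational(1, 3), Q))))), Add(2, Pow(1, 2)))) = Add(-7, Add(Mul(Q, Add(-4, Add(Rational(1, 90), Mul(Rational(-1, 3), Q)))), Add(2, 1))) = Add(-7, Add(Mul(Q, Add(Rational(-359, 90), Mul(Rational(-1, 3), Q))), 3)) = Add(-7, Add(3, Mul(Q, Add(Rational(-359, 90), Mul(Rational(-1, 3), Q))))) = Add(-4, Mul(Q, Add(Rational(-359, 90), Mul(Rational(-1, 3), Q)))))
Mul(Function('v')(-1), 38) = Mul(Add(-4, Mul(Rational(-359, 90), -1), Mul(Rational(-1, 3), Pow(-1, 2))), 38) = Mul(Add(-4, Rational(359, 90), Mul(Rational(-1, 3), 1)), 38) = Mul(Add(-4, Rational(359, 90), Rational(-1, 3)), 38) = Mul(Rational(-31, 90), 38) = Rational(-589, 45)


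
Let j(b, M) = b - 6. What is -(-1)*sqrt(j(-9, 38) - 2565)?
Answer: 2*I*sqrt(645) ≈ 50.794*I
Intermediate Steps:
j(b, M) = -6 + b
-(-1)*sqrt(j(-9, 38) - 2565) = -(-1)*sqrt((-6 - 9) - 2565) = -(-1)*sqrt(-15 - 2565) = -(-1)*sqrt(-2580) = -(-1)*2*I*sqrt(645) = -(-2)*I*sqrt(645) = 2*I*sqrt(645)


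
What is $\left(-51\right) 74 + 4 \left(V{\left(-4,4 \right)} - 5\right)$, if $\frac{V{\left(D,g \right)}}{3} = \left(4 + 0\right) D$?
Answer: $-3986$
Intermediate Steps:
$V{\left(D,g \right)} = 12 D$ ($V{\left(D,g \right)} = 3 \left(4 + 0\right) D = 3 \cdot 4 D = 12 D$)
$\left(-51\right) 74 + 4 \left(V{\left(-4,4 \right)} - 5\right) = \left(-51\right) 74 + 4 \left(12 \left(-4\right) - 5\right) = -3774 + 4 \left(-48 - 5\right) = -3774 + 4 \left(-53\right) = -3774 - 212 = -3986$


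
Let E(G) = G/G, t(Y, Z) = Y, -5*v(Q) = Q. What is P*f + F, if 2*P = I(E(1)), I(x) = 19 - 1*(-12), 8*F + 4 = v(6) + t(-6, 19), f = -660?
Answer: -51157/5 ≈ -10231.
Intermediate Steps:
v(Q) = -Q/5
F = -7/5 (F = -1/2 + (-1/5*6 - 6)/8 = -1/2 + (-6/5 - 6)/8 = -1/2 + (1/8)*(-36/5) = -1/2 - 9/10 = -7/5 ≈ -1.4000)
E(G) = 1
I(x) = 31 (I(x) = 19 + 12 = 31)
P = 31/2 (P = (1/2)*31 = 31/2 ≈ 15.500)
P*f + F = (31/2)*(-660) - 7/5 = -10230 - 7/5 = -51157/5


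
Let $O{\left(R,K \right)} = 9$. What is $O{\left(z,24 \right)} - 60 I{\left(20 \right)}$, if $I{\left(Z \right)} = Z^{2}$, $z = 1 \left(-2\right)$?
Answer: $-23991$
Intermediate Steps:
$z = -2$
$O{\left(z,24 \right)} - 60 I{\left(20 \right)} = 9 - 60 \cdot 20^{2} = 9 - 24000 = -23991$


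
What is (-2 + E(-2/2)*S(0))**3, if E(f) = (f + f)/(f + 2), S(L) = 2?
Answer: -216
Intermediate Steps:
E(f) = 2*f/(2 + f) (E(f) = (2*f)/(2 + f) = 2*f/(2 + f))
(-2 + E(-2/2)*S(0))**3 = (-2 + (2*(-2/2)/(2 - 2/2))*2)**3 = (-2 + (2*(-2*1/2)/(2 - 2*1/2))*2)**3 = (-2 + (2*(-1)/(2 - 1))*2)**3 = (-2 + (2*(-1)/1)*2)**3 = (-2 + (2*(-1)*1)*2)**3 = (-2 - 2*2)**3 = (-2 - 4)**3 = (-6)**3 = -216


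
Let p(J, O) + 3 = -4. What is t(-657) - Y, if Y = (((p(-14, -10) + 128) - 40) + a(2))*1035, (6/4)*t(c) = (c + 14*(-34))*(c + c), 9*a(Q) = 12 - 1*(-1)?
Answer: 907178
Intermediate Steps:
p(J, O) = -7 (p(J, O) = -3 - 4 = -7)
a(Q) = 13/9 (a(Q) = (12 - 1*(-1))/9 = (12 + 1)/9 = (⅑)*13 = 13/9)
t(c) = 4*c*(-476 + c)/3 (t(c) = 2*((c + 14*(-34))*(c + c))/3 = 2*((c - 476)*(2*c))/3 = 2*((-476 + c)*(2*c))/3 = 2*(2*c*(-476 + c))/3 = 4*c*(-476 + c)/3)
Y = 85330 (Y = (((-7 + 128) - 40) + 13/9)*1035 = ((121 - 40) + 13/9)*1035 = (81 + 13/9)*1035 = (742/9)*1035 = 85330)
t(-657) - Y = (4/3)*(-657)*(-476 - 657) - 1*85330 = (4/3)*(-657)*(-1133) - 85330 = 992508 - 85330 = 907178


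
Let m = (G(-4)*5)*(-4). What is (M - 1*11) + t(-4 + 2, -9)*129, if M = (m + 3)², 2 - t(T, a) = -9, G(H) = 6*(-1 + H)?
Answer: 365017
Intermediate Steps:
G(H) = -6 + 6*H
t(T, a) = 11 (t(T, a) = 2 - 1*(-9) = 2 + 9 = 11)
m = 600 (m = ((-6 + 6*(-4))*5)*(-4) = ((-6 - 24)*5)*(-4) = -30*5*(-4) = -150*(-4) = 600)
M = 363609 (M = (600 + 3)² = 603² = 363609)
(M - 1*11) + t(-4 + 2, -9)*129 = (363609 - 1*11) + 11*129 = (363609 - 11) + 1419 = 363598 + 1419 = 365017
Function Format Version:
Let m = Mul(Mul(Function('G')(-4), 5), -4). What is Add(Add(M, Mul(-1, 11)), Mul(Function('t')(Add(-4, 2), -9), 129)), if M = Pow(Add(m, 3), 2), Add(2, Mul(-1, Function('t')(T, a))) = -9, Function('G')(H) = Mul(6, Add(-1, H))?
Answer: 365017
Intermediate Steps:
Function('G')(H) = Add(-6, Mul(6, H))
Function('t')(T, a) = 11 (Function('t')(T, a) = Add(2, Mul(-1, -9)) = Add(2, 9) = 11)
m = 600 (m = Mul(Mul(Add(-6, Mul(6, -4)), 5), -4) = Mul(Mul(Add(-6, -24), 5), -4) = Mul(Mul(-30, 5), -4) = Mul(-150, -4) = 600)
M = 363609 (M = Pow(Add(600, 3), 2) = Pow(603, 2) = 363609)
Add(Add(M, Mul(-1, 11)), Mul(Function('t')(Add(-4, 2), -9), 129)) = Add(Add(363609, Mul(-1, 11)), Mul(11, 129)) = Add(Add(363609, -11), 1419) = Add(363598, 1419) = 365017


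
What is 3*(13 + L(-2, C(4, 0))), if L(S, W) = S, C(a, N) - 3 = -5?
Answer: 33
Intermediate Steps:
C(a, N) = -2 (C(a, N) = 3 - 5 = -2)
3*(13 + L(-2, C(4, 0))) = 3*(13 - 2) = 3*11 = 33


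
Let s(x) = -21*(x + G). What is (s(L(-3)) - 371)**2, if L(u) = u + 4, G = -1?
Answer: 137641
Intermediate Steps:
L(u) = 4 + u
s(x) = 21 - 21*x (s(x) = -21*(x - 1) = -21*(-1 + x) = 21 - 21*x)
(s(L(-3)) - 371)**2 = ((21 - 21*(4 - 3)) - 371)**2 = ((21 - 21*1) - 371)**2 = ((21 - 21) - 371)**2 = (0 - 371)**2 = (-371)**2 = 137641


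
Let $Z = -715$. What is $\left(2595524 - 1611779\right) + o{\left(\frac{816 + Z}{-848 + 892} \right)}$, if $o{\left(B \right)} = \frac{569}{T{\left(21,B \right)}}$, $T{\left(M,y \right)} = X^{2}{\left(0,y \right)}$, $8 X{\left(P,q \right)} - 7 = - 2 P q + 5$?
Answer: $\frac{8855981}{9} \approx 9.84 \cdot 10^{5}$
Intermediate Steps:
$X{\left(P,q \right)} = \frac{3}{2} - \frac{P q}{4}$ ($X{\left(P,q \right)} = \frac{7}{8} + \frac{- 2 P q + 5}{8} = \frac{7}{8} + \frac{5 - 2 P q}{8} = \frac{7}{8} - \left(- \frac{5}{8} + \frac{P q}{4}\right) = \frac{3}{2} - \frac{P q}{4}$)
$T{\left(M,y \right)} = \frac{9}{4}$ ($T{\left(M,y \right)} = \left(\frac{3}{2} - 0 y\right)^{2} = \left(\frac{3}{2} + 0\right)^{2} = \left(\frac{3}{2}\right)^{2} = \frac{9}{4}$)
$o{\left(B \right)} = \frac{2276}{9}$ ($o{\left(B \right)} = \frac{569}{\frac{9}{4}} = 569 \cdot \frac{4}{9} = \frac{2276}{9}$)
$\left(2595524 - 1611779\right) + o{\left(\frac{816 + Z}{-848 + 892} \right)} = \left(2595524 - 1611779\right) + \frac{2276}{9} = 983745 + \frac{2276}{9} = \frac{8855981}{9}$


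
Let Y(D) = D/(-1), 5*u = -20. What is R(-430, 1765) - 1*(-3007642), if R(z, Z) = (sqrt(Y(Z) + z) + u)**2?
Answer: 3005463 - 8*I*sqrt(2195) ≈ 3.0055e+6 - 374.81*I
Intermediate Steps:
u = -4 (u = (1/5)*(-20) = -4)
Y(D) = -D (Y(D) = D*(-1) = -D)
R(z, Z) = (-4 + sqrt(z - Z))**2 (R(z, Z) = (sqrt(-Z + z) - 4)**2 = (sqrt(z - Z) - 4)**2 = (-4 + sqrt(z - Z))**2)
R(-430, 1765) - 1*(-3007642) = (-4 + sqrt(-430 - 1*1765))**2 - 1*(-3007642) = (-4 + sqrt(-430 - 1765))**2 + 3007642 = (-4 + sqrt(-2195))**2 + 3007642 = (-4 + I*sqrt(2195))**2 + 3007642 = 3007642 + (-4 + I*sqrt(2195))**2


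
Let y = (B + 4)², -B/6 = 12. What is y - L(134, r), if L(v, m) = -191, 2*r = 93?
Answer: 4815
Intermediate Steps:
r = 93/2 (r = (½)*93 = 93/2 ≈ 46.500)
B = -72 (B = -6*12 = -72)
y = 4624 (y = (-72 + 4)² = (-68)² = 4624)
y - L(134, r) = 4624 - 1*(-191) = 4624 + 191 = 4815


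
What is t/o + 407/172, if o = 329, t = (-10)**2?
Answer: 151103/56588 ≈ 2.6702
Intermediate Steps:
t = 100
t/o + 407/172 = 100/329 + 407/172 = 151103/56588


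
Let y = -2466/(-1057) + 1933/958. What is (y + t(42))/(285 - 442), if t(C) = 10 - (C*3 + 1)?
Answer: 114069293/158979142 ≈ 0.71751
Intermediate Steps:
t(C) = 9 - 3*C (t(C) = 10 - (3*C + 1) = 10 - (1 + 3*C) = 10 + (-1 - 3*C) = 9 - 3*C)
y = 4405609/1012606 (y = -2466*(-1/1057) + 1933*(1/958) = 2466/1057 + 1933/958 = 4405609/1012606 ≈ 4.3508)
(y + t(42))/(285 - 442) = (4405609/1012606 + (9 - 3*42))/(285 - 442) = (4405609/1012606 + (9 - 126))/(-157) = (4405609/1012606 - 117)*(-1/157) = -114069293/1012606*(-1/157) = 114069293/158979142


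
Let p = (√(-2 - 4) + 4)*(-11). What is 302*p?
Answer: -13288 - 3322*I*√6 ≈ -13288.0 - 8137.2*I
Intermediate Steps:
p = -44 - 11*I*√6 (p = (√(-6) + 4)*(-11) = (I*√6 + 4)*(-11) = (4 + I*√6)*(-11) = -44 - 11*I*√6 ≈ -44.0 - 26.944*I)
302*p = 302*(-44 - 11*I*√6) = -13288 - 3322*I*√6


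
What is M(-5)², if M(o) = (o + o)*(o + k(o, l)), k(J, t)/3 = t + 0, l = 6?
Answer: 16900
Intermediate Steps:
k(J, t) = 3*t (k(J, t) = 3*(t + 0) = 3*t)
M(o) = 2*o*(18 + o) (M(o) = (o + o)*(o + 3*6) = (2*o)*(o + 18) = (2*o)*(18 + o) = 2*o*(18 + o))
M(-5)² = (2*(-5)*(18 - 5))² = (2*(-5)*13)² = (-130)² = 16900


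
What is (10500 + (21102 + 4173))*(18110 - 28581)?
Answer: -374600025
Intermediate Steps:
(10500 + (21102 + 4173))*(18110 - 28581) = (10500 + 25275)*(-10471) = 35775*(-10471) = -374600025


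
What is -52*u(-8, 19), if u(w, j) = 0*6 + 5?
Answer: -260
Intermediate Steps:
u(w, j) = 5 (u(w, j) = 0 + 5 = 5)
-52*u(-8, 19) = -52*5 = -260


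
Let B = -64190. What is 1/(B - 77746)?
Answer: -1/141936 ≈ -7.0454e-6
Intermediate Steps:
1/(B - 77746) = 1/(-64190 - 77746) = 1/(-141936) = -1/141936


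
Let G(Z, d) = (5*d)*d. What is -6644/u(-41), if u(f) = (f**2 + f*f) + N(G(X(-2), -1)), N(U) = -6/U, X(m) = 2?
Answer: -8305/4201 ≈ -1.9769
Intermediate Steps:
G(Z, d) = 5*d**2
u(f) = -6/5 + 2*f**2 (u(f) = (f**2 + f*f) - 6/(5*(-1)**2) = (f**2 + f**2) - 6/(5*1) = 2*f**2 - 6/5 = -6/5 + 2*f**2)
-6644/u(-41) = -6644/(-6/5 + 2*(-41)**2) = -6644/(-6/5 + 2*1681) = -6644/(-6/5 + 3362) = -6644/16804/5 = -6644*5/16804 = -8305/4201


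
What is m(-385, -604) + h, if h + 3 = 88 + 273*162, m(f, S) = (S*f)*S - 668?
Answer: -140410517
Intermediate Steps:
m(f, S) = -668 + f*S² (m(f, S) = f*S² - 668 = -668 + f*S²)
h = 44311 (h = -3 + (88 + 273*162) = -3 + (88 + 44226) = -3 + 44314 = 44311)
m(-385, -604) + h = (-668 - 385*(-604)²) + 44311 = (-668 - 385*364816) + 44311 = (-668 - 140454160) + 44311 = -140454828 + 44311 = -140410517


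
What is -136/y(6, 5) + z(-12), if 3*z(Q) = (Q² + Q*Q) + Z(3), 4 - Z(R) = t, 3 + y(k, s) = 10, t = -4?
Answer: 1664/21 ≈ 79.238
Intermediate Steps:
y(k, s) = 7 (y(k, s) = -3 + 10 = 7)
Z(R) = 8 (Z(R) = 4 - 1*(-4) = 4 + 4 = 8)
z(Q) = 8/3 + 2*Q²/3 (z(Q) = ((Q² + Q*Q) + 8)/3 = ((Q² + Q²) + 8)/3 = (2*Q² + 8)/3 = (8 + 2*Q²)/3 = 8/3 + 2*Q²/3)
-136/y(6, 5) + z(-12) = -136/7 + (8/3 + (⅔)*(-12)²) = (⅐)*(-136) + (8/3 + (⅔)*144) = -136/7 + (8/3 + 96) = -136/7 + 296/3 = 1664/21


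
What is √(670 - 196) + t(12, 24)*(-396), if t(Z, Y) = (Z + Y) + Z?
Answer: -19008 + √474 ≈ -18986.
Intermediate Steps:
t(Z, Y) = Y + 2*Z (t(Z, Y) = (Y + Z) + Z = Y + 2*Z)
√(670 - 196) + t(12, 24)*(-396) = √(670 - 196) + (24 + 2*12)*(-396) = √474 + (24 + 24)*(-396) = √474 + 48*(-396) = √474 - 19008 = -19008 + √474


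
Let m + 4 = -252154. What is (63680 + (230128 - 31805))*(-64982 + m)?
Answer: -83091631420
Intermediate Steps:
m = -252158 (m = -4 - 252154 = -252158)
(63680 + (230128 - 31805))*(-64982 + m) = (63680 + (230128 - 31805))*(-64982 - 252158) = (63680 + 198323)*(-317140) = 262003*(-317140) = -83091631420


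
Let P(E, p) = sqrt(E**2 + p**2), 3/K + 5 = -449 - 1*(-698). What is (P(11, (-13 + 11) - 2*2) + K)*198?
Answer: 297/122 + 198*sqrt(157) ≈ 2483.4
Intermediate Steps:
K = 3/244 (K = 3/(-5 + (-449 - 1*(-698))) = 3/(-5 + (-449 + 698)) = 3/(-5 + 249) = 3/244 ≈ 0.012295)
(P(11, (-13 + 11) - 2*2) + K)*198 = (sqrt(11**2 + ((-13 + 11) - 2*2)**2) + 3/244)*198 = (sqrt(121 + (-2 - 4)**2) + 3/244)*198 = (sqrt(121 + (-6)**2) + 3/244)*198 = (sqrt(121 + 36) + 3/244)*198 = (sqrt(157) + 3/244)*198 = (3/244 + sqrt(157))*198 = 297/122 + 198*sqrt(157)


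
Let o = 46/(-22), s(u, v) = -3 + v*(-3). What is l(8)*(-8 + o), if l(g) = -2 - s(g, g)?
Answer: -2775/11 ≈ -252.27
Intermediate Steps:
s(u, v) = -3 - 3*v
l(g) = 1 + 3*g (l(g) = -2 - (-3 - 3*g) = -2 + (3 + 3*g) = 1 + 3*g)
o = -23/11 (o = 46*(-1/22) = -23/11 ≈ -2.0909)
l(8)*(-8 + o) = (1 + 3*8)*(-8 - 23/11) = (1 + 24)*(-111/11) = 25*(-111/11) = -2775/11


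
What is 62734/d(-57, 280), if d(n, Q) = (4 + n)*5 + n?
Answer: -4481/23 ≈ -194.83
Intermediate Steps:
d(n, Q) = 20 + 6*n (d(n, Q) = (20 + 5*n) + n = 20 + 6*n)
62734/d(-57, 280) = 62734/(20 + 6*(-57)) = 62734/(20 - 342) = 62734/(-322) = 62734*(-1/322) = -4481/23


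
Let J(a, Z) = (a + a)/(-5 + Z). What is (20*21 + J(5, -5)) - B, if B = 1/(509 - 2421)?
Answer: 801129/1912 ≈ 419.00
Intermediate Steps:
J(a, Z) = 2*a/(-5 + Z) (J(a, Z) = (2*a)/(-5 + Z) = 2*a/(-5 + Z))
B = -1/1912 (B = 1/(-1912) = -1/1912 ≈ -0.00052301)
(20*21 + J(5, -5)) - B = (20*21 + 2*5/(-5 - 5)) - 1*(-1/1912) = (420 + 2*5/(-10)) + 1/1912 = (420 + 2*5*(-⅒)) + 1/1912 = (420 - 1) + 1/1912 = 419 + 1/1912 = 801129/1912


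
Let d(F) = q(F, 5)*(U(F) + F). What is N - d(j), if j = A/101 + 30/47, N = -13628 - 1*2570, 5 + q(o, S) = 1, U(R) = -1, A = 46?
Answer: -76890126/4747 ≈ -16198.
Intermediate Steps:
q(o, S) = -4 (q(o, S) = -5 + 1 = -4)
N = -16198 (N = -13628 - 2570 = -16198)
j = 5192/4747 (j = 46/101 + 30/47 = 5192/4747 ≈ 1.0937)
d(F) = 4 - 4*F (d(F) = -4*(-1 + F) = 4 - 4*F)
N - d(j) = -16198 - (4 - 4*5192/4747) = -16198 - (4 - 20768/4747) = -16198 - 1*(-1780/4747) = -16198 + 1780/4747 = -76890126/4747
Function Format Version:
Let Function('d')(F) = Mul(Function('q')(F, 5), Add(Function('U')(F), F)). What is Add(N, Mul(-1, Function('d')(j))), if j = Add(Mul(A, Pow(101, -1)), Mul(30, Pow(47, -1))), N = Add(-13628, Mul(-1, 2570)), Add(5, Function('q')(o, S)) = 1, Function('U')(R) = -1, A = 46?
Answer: Rational(-76890126, 4747) ≈ -16198.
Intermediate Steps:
Function('q')(o, S) = -4 (Function('q')(o, S) = Add(-5, 1) = -4)
N = -16198 (N = Add(-13628, -2570) = -16198)
j = Rational(5192, 4747) (j = Add(Mul(46, Pow(101, -1)), Mul(30, Pow(47, -1))) = Add(Mul(46, Rational(1, 101)), Mul(30, Rational(1, 47))) = Add(Rational(46, 101), Rational(30, 47)) = Rational(5192, 4747) ≈ 1.0937)
Function('d')(F) = Add(4, Mul(-4, F)) (Function('d')(F) = Mul(-4, Add(-1, F)) = Add(4, Mul(-4, F)))
Add(N, Mul(-1, Function('d')(j))) = Add(-16198, Mul(-1, Add(4, Mul(-4, Rational(5192, 4747))))) = Add(-16198, Mul(-1, Add(4, Rational(-20768, 4747)))) = Add(-16198, Mul(-1, Rational(-1780, 4747))) = Add(-16198, Rational(1780, 4747)) = Rational(-76890126, 4747)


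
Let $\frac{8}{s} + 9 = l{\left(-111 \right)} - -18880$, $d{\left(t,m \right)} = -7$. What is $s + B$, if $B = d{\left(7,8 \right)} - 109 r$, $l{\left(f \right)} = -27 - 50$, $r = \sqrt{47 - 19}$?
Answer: $- \frac{65775}{9397} - 218 \sqrt{7} \approx -583.77$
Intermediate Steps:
$r = 2 \sqrt{7}$ ($r = \sqrt{28} = 2 \sqrt{7} \approx 5.2915$)
$l{\left(f \right)} = -77$
$s = \frac{4}{9397}$ ($s = \frac{8}{-9 - -18803} = \frac{8}{-9 + \left(-77 + 18880\right)} = \frac{8}{-9 + 18803} = \frac{8}{18794} = 8 \cdot \frac{1}{18794} = \frac{4}{9397} \approx 0.00042567$)
$B = -7 - 218 \sqrt{7}$ ($B = -7 - 109 \cdot 2 \sqrt{7} = -7 - 218 \sqrt{7} \approx -583.77$)
$s + B = \frac{4}{9397} - \left(7 + 218 \sqrt{7}\right) = - \frac{65775}{9397} - 218 \sqrt{7}$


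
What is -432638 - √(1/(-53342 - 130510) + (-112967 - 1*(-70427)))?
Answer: -432638 - I*√39942174261667/30642 ≈ -4.3264e+5 - 206.25*I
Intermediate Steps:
-432638 - √(1/(-53342 - 130510) + (-112967 - 1*(-70427))) = -432638 - √(1/(-183852) + (-112967 + 70427)) = -432638 - √(-1/183852 - 42540) = -432638 - √(-7821064081/183852) = -432638 - I*√39942174261667/30642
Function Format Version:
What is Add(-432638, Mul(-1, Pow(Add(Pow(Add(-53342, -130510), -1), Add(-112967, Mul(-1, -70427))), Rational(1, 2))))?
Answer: Add(-432638, Mul(Rational(-1, 30642), I, Pow(39942174261667, Rational(1, 2)))) ≈ Add(-4.3264e+5, Mul(-206.25, I))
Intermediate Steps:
Add(-432638, Mul(-1, Pow(Add(Pow(Add(-53342, -130510), -1), Add(-112967, Mul(-1, -70427))), Rational(1, 2)))) = Add(-432638, Mul(-1, Pow(Add(Pow(-183852, -1), Add(-112967, 70427)), Rational(1, 2)))) = Add(-432638, Mul(-1, Pow(Add(Rational(-1, 183852), -42540), Rational(1, 2)))) = Add(-432638, Mul(-1, Pow(Rational(-7821064081, 183852), Rational(1, 2)))) = Add(-432638, Mul(-1, Mul(Rational(1, 30642), I, Pow(39942174261667, Rational(1, 2))))) = Add(-432638, Mul(Rational(-1, 30642), I, Pow(39942174261667, Rational(1, 2))))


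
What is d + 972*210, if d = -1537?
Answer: 202583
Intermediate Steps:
d + 972*210 = -1537 + 972*210 = -1537 + 204120 = 202583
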